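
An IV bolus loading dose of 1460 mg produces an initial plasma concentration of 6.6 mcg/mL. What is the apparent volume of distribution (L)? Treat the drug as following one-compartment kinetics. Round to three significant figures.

221 L

Immediately after an IV bolus, C₀ = Dose / Vd, so Vd = Dose / C₀.
Vd = 1460 / 6.6 = 221.2 L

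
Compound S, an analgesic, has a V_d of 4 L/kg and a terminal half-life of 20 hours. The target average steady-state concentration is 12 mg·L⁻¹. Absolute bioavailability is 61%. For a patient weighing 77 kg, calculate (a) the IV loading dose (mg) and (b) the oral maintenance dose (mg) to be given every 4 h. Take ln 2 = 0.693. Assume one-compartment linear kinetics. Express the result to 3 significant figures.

Vd(total) = 77 kg × 4 L/kg = 308.0 L
LD = Vd × C = 308.0 × 12 = 3696 mg
CL = 0.693 × Vd / t½ = 0.693 × 308.0 / 20 = 10.67 L/h
D = CL × Css × τ / F = 10.67 × 12 × 4 / 0.61 = 839.6 mg

(a) 3700 mg; (b) 840 mg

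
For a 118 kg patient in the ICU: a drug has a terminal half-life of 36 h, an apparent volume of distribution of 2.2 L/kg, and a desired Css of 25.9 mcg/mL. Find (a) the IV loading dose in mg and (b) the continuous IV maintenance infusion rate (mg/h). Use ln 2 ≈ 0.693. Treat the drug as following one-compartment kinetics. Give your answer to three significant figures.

Total Vd = 2.2 × 118 = 259.6 L
LD = Vd × C = 259.6 × 25.9 = 6724 mg
CL = 0.693 × Vd / t½ = 0.693 × 259.6 / 36 = 4.997 L/h
Infusion rate = CL × Css = 4.997 × 25.9 = 129.4 mg/h

(a) 6720 mg; (b) 129 mg/h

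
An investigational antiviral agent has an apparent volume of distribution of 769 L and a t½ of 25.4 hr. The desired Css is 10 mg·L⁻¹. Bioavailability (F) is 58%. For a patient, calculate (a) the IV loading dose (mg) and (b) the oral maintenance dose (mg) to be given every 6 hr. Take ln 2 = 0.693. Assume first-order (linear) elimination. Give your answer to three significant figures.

LD = Vd × C = 769.0 × 10 = 7690 mg
CL = 0.693 × Vd / t½ = 0.693 × 769.0 / 25.4 = 20.98 L/h
D = CL × Css × τ / F = 20.98 × 10 × 6 / 0.58 = 2170 mg

(a) 7690 mg; (b) 2170 mg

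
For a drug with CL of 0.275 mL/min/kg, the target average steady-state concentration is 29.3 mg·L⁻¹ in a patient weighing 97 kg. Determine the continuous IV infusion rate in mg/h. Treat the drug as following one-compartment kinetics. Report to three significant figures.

CL = 0.275 mL/min/kg × 97 kg = 26.68 mL/min = 26.68 × 60/1000 = 1.601 L/h
R₀ = 1.601 × 29.3 = 46.91 mg/h

46.9 mg/h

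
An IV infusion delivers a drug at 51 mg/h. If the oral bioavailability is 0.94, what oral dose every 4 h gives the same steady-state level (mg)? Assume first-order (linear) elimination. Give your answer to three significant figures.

217 mg

To maintain the same Css, the systemic dosing rate must be unchanged: F·D/τ = infusion rate.
D = rate × τ / F = 51 × 4 / 0.94 = 217.0 mg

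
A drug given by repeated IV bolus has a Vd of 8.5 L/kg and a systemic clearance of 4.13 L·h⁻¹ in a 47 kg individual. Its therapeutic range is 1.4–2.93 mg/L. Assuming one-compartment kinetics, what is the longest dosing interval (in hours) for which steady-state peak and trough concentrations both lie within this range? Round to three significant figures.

Vd(total) = 47 kg × 8.5 L/kg = 399.5 L
k = CL / Vd = 4.130 / 399.5 = 0.01034 h⁻¹
Between IV bolus doses, concentration decays as C = C₀·e^(−kτ), so C_peak/C_trough = e^(kτ).
τ_max = ln(C_peak/C_trough) / k = ln(2.93/1.4) / 0.01034 = 0.7385 / 0.01034 = 71.42 h

71.4 h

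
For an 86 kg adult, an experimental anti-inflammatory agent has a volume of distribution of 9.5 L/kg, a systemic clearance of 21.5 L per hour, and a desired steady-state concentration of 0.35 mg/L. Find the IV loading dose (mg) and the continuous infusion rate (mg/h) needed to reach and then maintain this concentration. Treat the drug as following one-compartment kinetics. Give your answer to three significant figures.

Vd = 9.5 L/kg × 86 kg = 817.0 L
Loading: fill Vd to C_target → 817.0 L × 0.35 mg/L = 286.0 mg
Maintenance: replace elimination → rate = CL × Css = 21.50 × 0.35 = 7.525 mg/h

(a) 286 mg; (b) 7.53 mg/h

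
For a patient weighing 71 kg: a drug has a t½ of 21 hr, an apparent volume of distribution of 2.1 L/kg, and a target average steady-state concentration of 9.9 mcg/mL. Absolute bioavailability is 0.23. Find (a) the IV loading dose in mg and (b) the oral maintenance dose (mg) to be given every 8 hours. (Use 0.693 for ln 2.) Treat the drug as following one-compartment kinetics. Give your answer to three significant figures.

(a) 1480 mg; (b) 1690 mg

Vd = 2.1 L/kg × 71 kg = 149.1 L
LD = Vd × C = 149.1 × 9.9 = 1476 mg
CL = 0.693 × Vd / t½ = 0.693 × 149.1 / 21 = 4.920 L/h
D = CL × Css × τ / F = 4.920 × 9.9 × 8 / 0.23 = 1694 mg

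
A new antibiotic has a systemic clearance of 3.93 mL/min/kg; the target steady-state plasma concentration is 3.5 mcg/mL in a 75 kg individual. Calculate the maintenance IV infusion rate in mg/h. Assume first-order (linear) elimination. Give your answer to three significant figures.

61.9 mg/h

CL = 3.93 mL/min/kg × 75 kg = 294.8 mL/min = 294.8 × 60/1000 = 17.69 L/h
At steady state, infusion rate equals elimination rate: rate in = CL × Css.
Infusion rate = CL · Css = 17.69 L/h × 3.5 mg/L = 61.92 mg/h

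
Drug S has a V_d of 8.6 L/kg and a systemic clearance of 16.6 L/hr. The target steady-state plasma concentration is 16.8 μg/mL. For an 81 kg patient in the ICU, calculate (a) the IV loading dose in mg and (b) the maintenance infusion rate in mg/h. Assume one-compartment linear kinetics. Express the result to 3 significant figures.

Vd(total) = 81 kg × 8.6 L/kg = 696.6 L
LD = Vd · C_target = 696.6 × 16.8 = 11700 mg
Maintenance infusion rate = CL × Css = 16.60 × 16.8 = 278.9 mg/h

(a) 11700 mg; (b) 279 mg/h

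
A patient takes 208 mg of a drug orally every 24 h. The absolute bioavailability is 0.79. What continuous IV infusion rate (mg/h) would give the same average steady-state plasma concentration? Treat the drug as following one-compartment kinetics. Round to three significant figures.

Equivalent systemic input: infusion rate = F·D/τ.
Rate = 0.79 × 208 / 24 = 6.847 mg/h

6.85 mg/h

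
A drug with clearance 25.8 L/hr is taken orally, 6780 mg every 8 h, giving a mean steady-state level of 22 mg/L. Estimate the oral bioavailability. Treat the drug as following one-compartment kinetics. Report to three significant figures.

F·D/τ = CL·Css at steady state → F = CL·Css·τ / D.
F = 25.8 × 22 × 8 / 6780 = 0.670

0.670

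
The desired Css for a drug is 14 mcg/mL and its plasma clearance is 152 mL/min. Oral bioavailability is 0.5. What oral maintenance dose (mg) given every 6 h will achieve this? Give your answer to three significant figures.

Convert clearance: 152 mL/min × 60 min/h ÷ 1000 mL/L = 9.120 L/h
D = CL × Css × τ / F = 9.120 × 14 × 6 / 0.5 = 1532 mg

1530 mg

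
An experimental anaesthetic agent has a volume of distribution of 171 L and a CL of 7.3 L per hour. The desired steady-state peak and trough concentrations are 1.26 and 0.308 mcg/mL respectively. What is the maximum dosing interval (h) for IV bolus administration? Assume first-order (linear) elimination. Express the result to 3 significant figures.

k = CL / Vd = 7.300 / 171.0 = 0.04269 h⁻¹
Between IV bolus doses, concentration decays as C = C₀·e^(−kτ), so C_peak/C_trough = e^(kτ).
τ_max = ln(C_peak/C_trough) / k = ln(1.26/0.308) / 0.04269 = 1.409 / 0.04269 = 33.01 h

33.0 h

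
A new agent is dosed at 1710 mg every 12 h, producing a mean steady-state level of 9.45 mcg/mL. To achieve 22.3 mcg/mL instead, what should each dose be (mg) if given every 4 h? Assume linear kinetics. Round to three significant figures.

1350 mg

For first-order elimination, Css ∝ F·D/(CL·τ); F and CL are unchanged, so Css ∝ D/τ.
D₂ = D₁ × (Css,target / Css,current) × (τ₂/τ₁) = 1710 × (22.3/9.45) × (4/12) = 1345 mg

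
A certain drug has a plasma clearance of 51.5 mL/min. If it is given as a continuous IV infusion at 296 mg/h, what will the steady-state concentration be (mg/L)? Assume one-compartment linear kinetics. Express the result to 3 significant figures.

95.8 mg/L

CL = 51.5 mL/min × 60/1000 = 3.090 L/h
Css = rate / CL = 296 / 3.090 = 95.79 mg/L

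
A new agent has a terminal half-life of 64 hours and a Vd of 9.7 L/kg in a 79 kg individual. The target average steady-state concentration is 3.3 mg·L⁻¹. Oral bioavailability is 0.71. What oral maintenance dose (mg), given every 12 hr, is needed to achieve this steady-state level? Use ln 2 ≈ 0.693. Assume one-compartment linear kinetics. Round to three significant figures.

463 mg

Vd = 9.7 L/kg × 79 kg = 766.3 L
CL = 0.693 × Vd / t½ = 0.693 × 766.3 / 64 = 8.298 L/h
D = CL × Css × τ / F = 8.298 × 3.3 × 12 / 0.71 = 462.8 mg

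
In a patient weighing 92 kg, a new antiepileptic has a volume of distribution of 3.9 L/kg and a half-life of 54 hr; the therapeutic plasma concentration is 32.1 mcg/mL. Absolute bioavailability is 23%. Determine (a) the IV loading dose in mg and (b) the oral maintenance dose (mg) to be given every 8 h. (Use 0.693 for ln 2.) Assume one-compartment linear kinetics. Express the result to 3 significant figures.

(a) 11500 mg; (b) 5140 mg

Total Vd = 3.9 × 92 = 358.8 L
LD = Vd × C = 358.8 × 32.1 = 11520 mg
CL = 0.693 × Vd / t½ = 0.693 × 358.8 / 54 = 4.605 L/h
D = CL × Css × τ / F = 4.605 × 32.1 × 8 / 0.23 = 5142 mg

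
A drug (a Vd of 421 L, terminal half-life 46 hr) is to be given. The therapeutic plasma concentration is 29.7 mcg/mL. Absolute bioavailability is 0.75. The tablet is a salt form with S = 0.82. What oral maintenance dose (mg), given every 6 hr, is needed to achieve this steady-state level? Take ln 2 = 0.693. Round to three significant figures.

CL = 0.693 × Vd / t½ = 0.693 × 421.0 / 46 = 6.342 L/h
D = CL × Css × τ / F / S = 6.342 × 29.7 × 6 / 0.75 / 0.82 = 1838 mg

1840 mg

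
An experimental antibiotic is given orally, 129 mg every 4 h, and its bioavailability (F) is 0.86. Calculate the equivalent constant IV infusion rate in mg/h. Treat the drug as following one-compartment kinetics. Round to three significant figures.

Equivalent systemic input: infusion rate = F·D/τ.
Rate = 0.86 × 129 / 4 = 27.74 mg/h

27.7 mg/h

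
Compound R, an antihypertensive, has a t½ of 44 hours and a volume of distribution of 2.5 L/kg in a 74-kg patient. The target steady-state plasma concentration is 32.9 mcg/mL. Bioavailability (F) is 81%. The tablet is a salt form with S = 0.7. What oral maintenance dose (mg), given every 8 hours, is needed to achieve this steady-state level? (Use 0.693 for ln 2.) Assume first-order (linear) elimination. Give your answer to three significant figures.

1350 mg

Vd(total) = 74 kg × 2.5 L/kg = 185.0 L
k = 0.693/44 = 0.01575 h⁻¹, so CL = k·Vd = 0.01575 × 185.0 = 2.914 L/h
D = CL × Css × τ / F / S = 2.914 × 32.9 × 8 / 0.81 / 0.7 = 1353 mg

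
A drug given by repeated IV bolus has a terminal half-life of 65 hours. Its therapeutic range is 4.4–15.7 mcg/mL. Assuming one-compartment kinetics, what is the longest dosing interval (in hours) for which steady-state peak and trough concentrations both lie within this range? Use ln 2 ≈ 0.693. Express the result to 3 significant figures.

119 h

k = 0.693 / t½ = 0.693 / 65 = 0.01066 h⁻¹
Between IV bolus doses, concentration decays as C = C₀·e^(−kτ), so C_peak/C_trough = e^(kτ).
τ_max = ln(C_peak/C_trough) / k = ln(15.7/4.4) / 0.01066 = 1.272 / 0.01066 = 119.3 h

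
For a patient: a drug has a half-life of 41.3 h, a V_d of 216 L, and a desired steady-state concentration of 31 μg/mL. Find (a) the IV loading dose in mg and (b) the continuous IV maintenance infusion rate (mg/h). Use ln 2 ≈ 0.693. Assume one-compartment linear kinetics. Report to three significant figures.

LD = Vd × C = 216.0 × 31 = 6696 mg
CL = 0.693 × Vd / t½ = 0.693 × 216.0 / 41.3 = 3.624 L/h
Infusion rate = CL × Css = 3.624 × 31 = 112.3 mg/h

(a) 6700 mg; (b) 112 mg/h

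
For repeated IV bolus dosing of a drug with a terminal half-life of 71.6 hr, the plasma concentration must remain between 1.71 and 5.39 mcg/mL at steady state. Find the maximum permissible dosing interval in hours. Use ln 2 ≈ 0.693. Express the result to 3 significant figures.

k = 0.693 / t½ = 0.693 / 71.6 = 0.009679 h⁻¹
Between IV bolus doses, concentration decays as C = C₀·e^(−kτ), so C_peak/C_trough = e^(kτ).
τ_max = ln(C_peak/C_trough) / k = ln(5.39/1.71) / 0.009679 = 1.148 / 0.009679 = 118.6 h

119 h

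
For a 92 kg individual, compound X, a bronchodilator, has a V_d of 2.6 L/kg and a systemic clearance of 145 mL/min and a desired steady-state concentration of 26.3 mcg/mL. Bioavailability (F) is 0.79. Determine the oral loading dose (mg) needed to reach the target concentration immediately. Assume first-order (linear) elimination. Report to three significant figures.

7960 mg

Total Vd = 2.6 × 92 = 239.2 L
Loading dose depends on Vd (not clearance): it fills the distribution volume.
LD = Vd × C / F = 239.2 × 26.30 / 0.79 = 7963 mg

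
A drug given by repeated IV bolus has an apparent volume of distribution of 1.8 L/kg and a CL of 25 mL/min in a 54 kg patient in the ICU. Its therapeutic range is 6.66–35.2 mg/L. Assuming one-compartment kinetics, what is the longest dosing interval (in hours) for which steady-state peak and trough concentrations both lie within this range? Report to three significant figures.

108 h

Vd(total) = 54 kg × 1.8 L/kg = 97.20 L
CL = 25 mL/min = 25 × 0.06 = 1.500 L/h
k = CL / Vd = 1.500 / 97.20 = 0.01543 h⁻¹
Between IV bolus doses, concentration decays as C = C₀·e^(−kτ), so C_peak/C_trough = e^(kτ).
τ_max = ln(C_peak/C_trough) / k = ln(35.2/6.66) / 0.01543 = 1.665 / 0.01543 = 107.9 h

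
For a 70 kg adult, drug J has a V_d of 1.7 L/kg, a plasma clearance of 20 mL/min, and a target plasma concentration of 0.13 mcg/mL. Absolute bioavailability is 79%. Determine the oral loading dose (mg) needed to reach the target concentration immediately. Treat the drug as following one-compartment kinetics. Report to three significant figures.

19.6 mg

Vd(total) = 70 kg × 1.7 L/kg = 119.0 L
LD = Vd × C / F = 119.0 × 0.1300 / 0.79 = 19.58 mg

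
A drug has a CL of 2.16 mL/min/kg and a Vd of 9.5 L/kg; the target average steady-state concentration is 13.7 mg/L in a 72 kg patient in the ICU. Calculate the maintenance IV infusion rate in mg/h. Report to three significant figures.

CL = 2.16 mL/min/kg × 72 kg = 155.5 mL/min = 155.5 × 60/1000 = 9.330 L/h
Vd does not affect the maintenance rate; only clearance governs steady-state input.
Rate = CL × Css = 9.330 × 13.7 = 127.8 mg/h

128 mg/h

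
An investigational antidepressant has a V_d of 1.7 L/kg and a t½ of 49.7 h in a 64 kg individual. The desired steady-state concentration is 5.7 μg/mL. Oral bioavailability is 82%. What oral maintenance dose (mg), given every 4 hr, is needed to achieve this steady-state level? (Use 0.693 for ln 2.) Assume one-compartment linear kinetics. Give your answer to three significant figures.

Total Vd = 1.7 × 64 = 108.8 L
CL = ln 2 · Vd / t½ = 0.693 × 108.8 / 49.7 = 1.517 L/h
D = CL × Css × τ / F = 1.517 × 5.7 × 4 / 0.82 = 42.18 mg

42.2 mg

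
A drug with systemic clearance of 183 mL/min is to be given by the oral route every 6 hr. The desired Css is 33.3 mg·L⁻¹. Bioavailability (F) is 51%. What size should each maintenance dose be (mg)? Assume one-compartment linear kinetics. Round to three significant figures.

Convert clearance: 183 mL/min × 60 min/h ÷ 1000 mL/L = 10.98 L/h
D = CL × Css × τ / F = 10.98 × 33.3 × 6 / 0.51 = 4302 mg

4300 mg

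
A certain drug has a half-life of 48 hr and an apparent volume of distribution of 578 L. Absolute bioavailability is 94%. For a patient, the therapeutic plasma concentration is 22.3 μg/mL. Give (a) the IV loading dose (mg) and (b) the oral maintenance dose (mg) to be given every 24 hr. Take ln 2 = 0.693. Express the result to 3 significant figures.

LD = Vd × C = 578.0 × 22.3 = 12890 mg
CL = 0.693 × Vd / t½ = 0.693 × 578.0 / 48 = 8.345 L/h
D = CL × Css × τ / F = 8.345 × 22.3 × 24 / 0.94 = 4751 mg

(a) 12900 mg; (b) 4750 mg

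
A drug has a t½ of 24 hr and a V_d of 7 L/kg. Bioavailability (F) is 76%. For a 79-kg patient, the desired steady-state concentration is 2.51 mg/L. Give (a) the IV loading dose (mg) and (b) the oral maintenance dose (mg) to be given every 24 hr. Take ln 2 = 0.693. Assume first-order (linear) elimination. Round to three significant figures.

Vd = 7 L/kg × 79 kg = 553.0 L
LD = Vd × C = 553.0 × 2.51 = 1388 mg
CL = 0.693 × Vd / t½ = 0.693 × 553.0 / 24 = 15.97 L/h
D = CL × Css × τ / F = 15.97 × 2.51 × 24 / 0.76 = 1266 mg

(a) 1390 mg; (b) 1270 mg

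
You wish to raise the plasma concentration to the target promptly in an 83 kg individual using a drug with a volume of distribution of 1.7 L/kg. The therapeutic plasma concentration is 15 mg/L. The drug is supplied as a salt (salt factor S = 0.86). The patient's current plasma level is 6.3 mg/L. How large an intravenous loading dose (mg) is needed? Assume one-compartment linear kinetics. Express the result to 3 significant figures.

Vd(total) = 83 kg × 1.7 L/kg = 141.1 L
The loading dose fills Vd to the target concentration.
Concentration deficit ΔC = 15 − 6.3 = 8.700 mg/L
LD = Vd × ΔC / S = 141.1 × 8.700 / 0.86 = 1427 mg

1430 mg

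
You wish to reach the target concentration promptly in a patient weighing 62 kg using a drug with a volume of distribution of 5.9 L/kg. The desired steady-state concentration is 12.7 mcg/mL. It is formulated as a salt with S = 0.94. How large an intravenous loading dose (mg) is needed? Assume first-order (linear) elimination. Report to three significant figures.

4940 mg

Vd(total) = 62 kg × 5.9 L/kg = 365.8 L
LD = Vd × C / S = 365.8 × 12.70 / 0.94 = 4942 mg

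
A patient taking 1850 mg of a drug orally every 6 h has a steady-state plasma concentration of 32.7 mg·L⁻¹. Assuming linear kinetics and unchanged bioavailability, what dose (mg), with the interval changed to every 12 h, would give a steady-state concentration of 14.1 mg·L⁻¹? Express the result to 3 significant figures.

1600 mg

For first-order elimination, Css ∝ F·D/(CL·τ); F and CL are unchanged, so Css ∝ D/τ.
D₂ = D₁ × (Css,target / Css,current) × (τ₂/τ₁) = 1850 × (14.1/32.7) × (12/6) = 1595 mg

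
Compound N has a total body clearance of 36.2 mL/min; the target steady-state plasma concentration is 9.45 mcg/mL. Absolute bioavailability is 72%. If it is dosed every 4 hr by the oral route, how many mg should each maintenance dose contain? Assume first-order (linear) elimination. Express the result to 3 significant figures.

Convert clearance: 36.2 mL/min × 60 min/h ÷ 1000 mL/L = 2.172 L/h
At steady state, dose per interval replaces the amount cleared in that interval: F·D/τ = CL·Css.
D = CL × Css × τ / F = 2.172 × 9.45 × 4 / 0.72 = 114.0 mg

114 mg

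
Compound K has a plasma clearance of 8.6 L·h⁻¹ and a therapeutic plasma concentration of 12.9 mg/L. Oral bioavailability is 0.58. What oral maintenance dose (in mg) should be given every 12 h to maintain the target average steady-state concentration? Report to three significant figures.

2300 mg

At steady state, dose per interval replaces the amount cleared in that interval: F·D/τ = CL·Css.
D = CL × Css × τ / F = 8.600 × 12.9 × 12 / 0.58 = 2295 mg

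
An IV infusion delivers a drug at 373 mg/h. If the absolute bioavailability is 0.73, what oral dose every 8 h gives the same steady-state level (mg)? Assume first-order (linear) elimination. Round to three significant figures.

4090 mg

To maintain the same Css, the systemic dosing rate must be unchanged: F·D/τ = infusion rate.
D = rate × τ / F = 373 × 8 / 0.73 = 4088 mg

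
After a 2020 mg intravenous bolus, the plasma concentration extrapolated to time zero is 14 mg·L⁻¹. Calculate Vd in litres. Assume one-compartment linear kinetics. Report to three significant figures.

144 L

Immediately after an IV bolus, C₀ = Dose / Vd, so Vd = Dose / C₀.
Vd = 2020 / 14 = 144.3 L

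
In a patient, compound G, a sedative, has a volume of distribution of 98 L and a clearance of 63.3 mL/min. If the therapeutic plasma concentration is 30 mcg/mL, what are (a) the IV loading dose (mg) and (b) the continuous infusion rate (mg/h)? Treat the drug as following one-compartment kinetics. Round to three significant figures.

(a) 2940 mg; (b) 114 mg/h

Loading: fill Vd to C_target → 98.00 L × 30 mg/L = 2940 mg
CL = 63.3 mL/min × 60/1000 = 3.798 L/h
Maintenance: replace elimination → rate = CL × Css = 3.798 × 30 = 113.9 mg/h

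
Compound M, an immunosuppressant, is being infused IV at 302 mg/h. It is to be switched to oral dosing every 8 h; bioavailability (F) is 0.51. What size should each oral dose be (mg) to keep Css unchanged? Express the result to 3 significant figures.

4740 mg

To maintain the same Css, the systemic dosing rate must be unchanged: F·D/τ = infusion rate.
D = rate × τ / F = 302 × 8 / 0.51 = 4737 mg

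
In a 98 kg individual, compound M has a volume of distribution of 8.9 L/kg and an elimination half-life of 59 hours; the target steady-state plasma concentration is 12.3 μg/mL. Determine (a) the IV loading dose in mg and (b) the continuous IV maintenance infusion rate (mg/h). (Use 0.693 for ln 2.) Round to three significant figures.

(a) 10700 mg; (b) 126 mg/h

Total Vd = 8.9 × 98 = 872.2 L
LD = Vd × C = 872.2 × 12.3 = 10730 mg
CL = 0.693 × Vd / t½ = 0.693 × 872.2 / 59 = 10.24 L/h
Infusion rate = CL × Css = 10.24 × 12.3 = 126.0 mg/h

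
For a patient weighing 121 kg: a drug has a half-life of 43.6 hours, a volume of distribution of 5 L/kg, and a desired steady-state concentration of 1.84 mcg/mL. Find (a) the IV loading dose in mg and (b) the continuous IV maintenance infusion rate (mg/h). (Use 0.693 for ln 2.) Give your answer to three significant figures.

(a) 1110 mg; (b) 17.7 mg/h

Vd = 5 L/kg × 121 kg = 605.0 L
LD = Vd × C = 605.0 × 1.84 = 1113 mg
CL = 0.693 × Vd / t½ = 0.693 × 605.0 / 43.6 = 9.616 L/h
Infusion rate = CL × Css = 9.616 × 1.84 = 17.69 mg/h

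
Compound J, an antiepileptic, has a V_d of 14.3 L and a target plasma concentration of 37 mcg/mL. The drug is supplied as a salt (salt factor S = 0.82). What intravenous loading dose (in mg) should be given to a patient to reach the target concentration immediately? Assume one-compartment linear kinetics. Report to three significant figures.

LD = Vd × C / S = 14.30 × 37.00 / 0.82 = 645.2 mg

645 mg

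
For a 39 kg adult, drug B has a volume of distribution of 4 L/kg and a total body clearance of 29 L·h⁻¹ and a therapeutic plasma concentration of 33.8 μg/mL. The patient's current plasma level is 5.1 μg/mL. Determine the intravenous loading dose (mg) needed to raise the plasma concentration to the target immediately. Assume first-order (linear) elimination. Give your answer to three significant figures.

Vd(total) = 39 kg × 4 L/kg = 156.0 L
The loading dose fills Vd to the target concentration; clearance is irrelevant here.
Concentration deficit ΔC = 33.8 − 5.1 = 28.70 mg/L
LD = Vd × ΔC = 156.0 × 28.70 = 4477 mg

4480 mg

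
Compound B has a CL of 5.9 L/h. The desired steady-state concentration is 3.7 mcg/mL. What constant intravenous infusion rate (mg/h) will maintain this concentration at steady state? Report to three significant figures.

At steady state, infusion rate equals elimination rate: rate in = CL × Css.
Rate = CL × Css = 5.900 × 3.7 = 21.83 mg/h

21.8 mg/h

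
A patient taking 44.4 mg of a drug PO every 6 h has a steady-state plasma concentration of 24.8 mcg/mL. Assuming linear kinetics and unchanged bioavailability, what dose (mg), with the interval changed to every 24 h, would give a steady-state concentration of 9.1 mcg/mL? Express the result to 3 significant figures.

65.2 mg

For first-order elimination, Css ∝ F·D/(CL·τ); F and CL are unchanged, so Css ∝ D/τ.
D₂ = D₁ × (Css,target / Css,current) × (τ₂/τ₁) = 44.4 × (9.1/24.8) × (24/6) = 65.17 mg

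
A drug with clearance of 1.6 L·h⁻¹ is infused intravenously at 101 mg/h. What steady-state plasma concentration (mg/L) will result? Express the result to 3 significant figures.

Css = rate / CL = 101 / 1.600 = 63.13 mg/L

63.1 mg/L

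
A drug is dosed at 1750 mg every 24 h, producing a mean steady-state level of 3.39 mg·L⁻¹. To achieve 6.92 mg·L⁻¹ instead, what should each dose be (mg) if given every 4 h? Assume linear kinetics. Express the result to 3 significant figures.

For first-order elimination, Css ∝ F·D/(CL·τ); F and CL are unchanged, so Css ∝ D/τ.
D₂ = D₁ × (Css,target / Css,current) × (τ₂/τ₁) = 1750 × (6.92/3.39) × (4/24) = 595.4 mg

595 mg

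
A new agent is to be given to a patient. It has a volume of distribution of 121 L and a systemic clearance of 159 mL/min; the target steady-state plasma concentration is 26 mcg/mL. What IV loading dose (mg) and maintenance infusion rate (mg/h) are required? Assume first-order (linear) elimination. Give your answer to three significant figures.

(a) 3150 mg; (b) 248 mg/h

Loading dose = Vd × C = 121.0 × 26 = 3146 mg
CL = 159 mL/min × 60/1000 = 9.540 L/h
Maintenance: replace elimination → rate = CL × Css = 9.540 × 26 = 248.0 mg/h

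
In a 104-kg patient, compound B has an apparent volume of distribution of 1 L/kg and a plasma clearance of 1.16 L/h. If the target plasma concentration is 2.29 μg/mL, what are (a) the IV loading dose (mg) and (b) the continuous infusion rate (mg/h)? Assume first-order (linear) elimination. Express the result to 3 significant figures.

(a) 238 mg; (b) 2.66 mg/h

Vd = 1 L/kg × 104 kg = 104.0 L
Loading: fill Vd to C_target → 104.0 L × 2.29 mg/L = 238.2 mg
Infusion rate = 1.160 L/h × 2.29 mg/L = 2.656 mg/h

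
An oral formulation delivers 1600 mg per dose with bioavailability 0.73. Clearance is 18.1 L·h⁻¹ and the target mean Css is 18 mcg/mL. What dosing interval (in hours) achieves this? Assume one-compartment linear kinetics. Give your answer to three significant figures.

F·D/τ = CL·Css → τ = F·D / (CL·Css).
τ = 0.73 × 1600 / (18.1 × 18) = 3.585 h

3.59 h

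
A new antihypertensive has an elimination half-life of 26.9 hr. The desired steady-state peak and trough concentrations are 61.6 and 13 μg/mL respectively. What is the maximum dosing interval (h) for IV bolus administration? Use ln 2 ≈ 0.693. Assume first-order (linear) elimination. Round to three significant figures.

60.4 h

k = 0.693 / t½ = 0.693 / 26.9 = 0.02576 h⁻¹
Between IV bolus doses, concentration decays as C = C₀·e^(−kτ), so C_peak/C_trough = e^(kτ).
τ_max = ln(C_peak/C_trough) / k = ln(61.6/13) / 0.02576 = 1.556 / 0.02576 = 60.40 h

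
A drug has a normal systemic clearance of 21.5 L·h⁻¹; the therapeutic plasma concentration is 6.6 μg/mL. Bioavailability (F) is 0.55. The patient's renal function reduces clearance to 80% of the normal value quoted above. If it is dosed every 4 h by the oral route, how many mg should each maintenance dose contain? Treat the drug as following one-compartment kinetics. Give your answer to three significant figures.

826 mg

Patient clearance = 0.8 × 21.50 = 17.20 L/h
D = CL × Css × τ / F = 17.20 × 6.6 × 4 / 0.55 = 825.6 mg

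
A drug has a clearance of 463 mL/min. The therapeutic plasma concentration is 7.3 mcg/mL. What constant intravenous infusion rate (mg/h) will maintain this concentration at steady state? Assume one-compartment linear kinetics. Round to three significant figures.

203 mg/h

Convert clearance: 463 mL/min × 60 min/h ÷ 1000 mL/L = 27.78 L/h
Infusion rate = CL · Css = 27.78 L/h × 7.3 mg/L = 202.8 mg/h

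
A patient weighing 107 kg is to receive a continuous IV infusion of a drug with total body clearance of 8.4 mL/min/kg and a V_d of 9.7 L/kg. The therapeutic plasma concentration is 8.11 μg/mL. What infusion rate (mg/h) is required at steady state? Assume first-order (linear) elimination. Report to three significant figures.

CL = 8.4 mL/min/kg × 107 kg = 898.8 mL/min = 898.8 × 60/1000 = 53.93 L/h
Rate = CL × Css = 53.93 × 8.11 = 437.4 mg/h

437 mg/h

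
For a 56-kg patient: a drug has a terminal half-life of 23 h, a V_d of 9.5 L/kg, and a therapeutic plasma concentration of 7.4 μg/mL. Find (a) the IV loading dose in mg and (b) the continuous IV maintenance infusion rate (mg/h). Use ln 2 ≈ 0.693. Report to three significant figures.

(a) 3940 mg; (b) 119 mg/h

Total Vd = 9.5 × 56 = 532.0 L
LD = Vd × C = 532.0 × 7.4 = 3937 mg
CL = 0.693 × Vd / t½ = 0.693 × 532.0 / 23 = 16.03 L/h
Infusion rate = CL × Css = 16.03 × 7.4 = 118.6 mg/h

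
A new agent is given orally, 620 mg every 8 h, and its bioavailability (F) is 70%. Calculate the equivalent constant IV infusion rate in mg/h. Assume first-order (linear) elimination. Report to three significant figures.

Equivalent systemic input: infusion rate = F·D/τ.
Rate = 0.7 × 620 / 8 = 54.25 mg/h

54.3 mg/h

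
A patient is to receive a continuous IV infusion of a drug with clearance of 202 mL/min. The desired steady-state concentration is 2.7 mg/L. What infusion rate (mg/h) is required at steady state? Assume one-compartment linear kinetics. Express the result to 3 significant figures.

32.7 mg/h

Convert clearance: 202 mL/min × 60 min/h ÷ 1000 mL/L = 12.12 L/h
Rate = CL × Css = 12.12 × 2.7 = 32.72 mg/h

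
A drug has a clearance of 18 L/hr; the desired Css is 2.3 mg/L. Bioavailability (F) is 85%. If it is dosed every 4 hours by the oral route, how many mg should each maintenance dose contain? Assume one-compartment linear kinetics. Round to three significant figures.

D = CL × Css × τ / F = 18.00 × 2.3 × 4 / 0.85 = 194.8 mg

195 mg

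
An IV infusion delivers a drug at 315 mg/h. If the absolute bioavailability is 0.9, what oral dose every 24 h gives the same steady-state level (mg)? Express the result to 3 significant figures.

8400 mg

To maintain the same Css, the systemic dosing rate must be unchanged: F·D/τ = infusion rate.
D = rate × τ / F = 315 × 24 / 0.9 = 8400 mg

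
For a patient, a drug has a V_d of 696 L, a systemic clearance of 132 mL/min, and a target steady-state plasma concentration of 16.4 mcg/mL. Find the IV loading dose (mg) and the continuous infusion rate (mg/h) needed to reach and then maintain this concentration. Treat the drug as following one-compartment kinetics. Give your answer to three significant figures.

(a) 11400 mg; (b) 130 mg/h

Loading: fill Vd to C_target → 696.0 L × 16.4 mg/L = 11410 mg
CL = 132 mL/min = 132 × 0.06 = 7.920 L/h
Maintenance infusion rate = CL × Css = 7.920 × 16.4 = 129.9 mg/h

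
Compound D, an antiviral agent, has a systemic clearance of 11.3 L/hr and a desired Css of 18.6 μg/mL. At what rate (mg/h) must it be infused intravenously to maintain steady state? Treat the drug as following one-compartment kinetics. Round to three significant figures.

Rate = CL × Css = 11.30 × 18.6 = 210.2 mg/h

210 mg/h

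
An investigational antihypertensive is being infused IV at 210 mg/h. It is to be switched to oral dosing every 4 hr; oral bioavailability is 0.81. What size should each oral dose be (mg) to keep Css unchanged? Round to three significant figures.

1040 mg

To maintain the same Css, the systemic dosing rate must be unchanged: F·D/τ = infusion rate.
D = rate × τ / F = 210 × 4 / 0.81 = 1037 mg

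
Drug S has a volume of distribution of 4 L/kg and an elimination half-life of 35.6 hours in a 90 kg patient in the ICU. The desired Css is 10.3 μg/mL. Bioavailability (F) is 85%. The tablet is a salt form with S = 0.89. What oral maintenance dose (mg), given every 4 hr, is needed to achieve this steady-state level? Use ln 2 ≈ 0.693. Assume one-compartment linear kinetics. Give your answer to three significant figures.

382 mg

Vd = 4 L/kg × 90 kg = 360.0 L
CL = 0.693 × Vd / t½ = 0.693 × 360.0 / 35.6 = 7.008 L/h
D = CL × Css × τ / F / S = 7.008 × 10.3 × 4 / 0.85 / 0.89 = 381.7 mg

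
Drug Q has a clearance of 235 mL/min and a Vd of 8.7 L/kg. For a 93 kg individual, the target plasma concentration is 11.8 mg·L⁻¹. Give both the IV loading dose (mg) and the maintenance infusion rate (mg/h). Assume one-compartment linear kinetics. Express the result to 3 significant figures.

(a) 9550 mg; (b) 166 mg/h

Vd(total) = 93 kg × 8.7 L/kg = 809.1 L
Loading: fill Vd to C_target → 809.1 L × 11.8 mg/L = 9547 mg
Convert clearance: 235 mL/min × 60 min/h ÷ 1000 mL/L = 14.10 L/h
Maintenance: replace elimination → rate = CL × Css = 14.10 × 11.8 = 166.4 mg/h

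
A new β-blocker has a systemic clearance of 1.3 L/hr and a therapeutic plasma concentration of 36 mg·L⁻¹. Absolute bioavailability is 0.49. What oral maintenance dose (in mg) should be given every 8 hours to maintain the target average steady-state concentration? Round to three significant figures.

D = CL × Css × τ / F = 1.300 × 36 × 8 / 0.49 = 764.1 mg

764 mg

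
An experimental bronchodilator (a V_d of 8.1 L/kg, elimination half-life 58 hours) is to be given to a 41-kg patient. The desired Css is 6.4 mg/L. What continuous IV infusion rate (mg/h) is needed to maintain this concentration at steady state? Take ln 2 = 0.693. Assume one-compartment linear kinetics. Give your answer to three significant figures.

Vd = 8.1 L/kg × 41 kg = 332.1 L
CL = 0.693 × Vd / t½ = 0.693 × 332.1 / 58 = 3.968 L/h
Infusion rate = CL × Css = 3.968 × 6.4 = 25.40 mg/h

25.4 mg/h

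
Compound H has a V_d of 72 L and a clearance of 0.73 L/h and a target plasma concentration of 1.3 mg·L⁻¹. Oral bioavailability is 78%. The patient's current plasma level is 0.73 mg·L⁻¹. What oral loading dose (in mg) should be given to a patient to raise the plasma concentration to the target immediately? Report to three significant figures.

Concentration deficit ΔC = 1.3 − 0.73 = 0.5700 mg/L
LD = Vd × ΔC / F = 72.00 × 0.5700 / 0.78 = 52.62 mg

52.6 mg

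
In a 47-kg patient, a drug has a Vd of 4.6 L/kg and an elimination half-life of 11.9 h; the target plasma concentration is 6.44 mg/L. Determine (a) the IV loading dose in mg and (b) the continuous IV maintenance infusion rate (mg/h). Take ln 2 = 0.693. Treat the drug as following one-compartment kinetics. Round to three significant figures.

Vd(total) = 47 kg × 4.6 L/kg = 216.2 L
LD = Vd × C = 216.2 × 6.44 = 1392 mg
CL = 0.693 × Vd / t½ = 0.693 × 216.2 / 11.9 = 12.59 L/h
Infusion rate = CL × Css = 12.59 × 6.44 = 81.08 mg/h

(a) 1390 mg; (b) 81.1 mg/h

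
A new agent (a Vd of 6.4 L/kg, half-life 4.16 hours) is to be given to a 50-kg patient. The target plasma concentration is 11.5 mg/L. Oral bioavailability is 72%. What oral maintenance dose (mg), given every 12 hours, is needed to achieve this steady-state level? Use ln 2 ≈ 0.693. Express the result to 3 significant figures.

Vd(total) = 50 kg × 6.4 L/kg = 320.0 L
CL = ln 2 · Vd / t½ = 0.693 × 320.0 / 4.16 = 53.31 L/h
D = CL × Css × τ / F = 53.31 × 11.5 × 12 / 0.72 = 10220 mg

10200 mg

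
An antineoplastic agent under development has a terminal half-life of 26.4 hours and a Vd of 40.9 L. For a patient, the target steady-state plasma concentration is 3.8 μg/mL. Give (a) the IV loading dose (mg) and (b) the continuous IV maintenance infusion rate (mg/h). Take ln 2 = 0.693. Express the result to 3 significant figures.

LD = Vd × C = 40.90 × 3.8 = 155.4 mg
CL = 0.693 × Vd / t½ = 0.693 × 40.90 / 26.4 = 1.074 L/h
Infusion rate = CL × Css = 1.074 × 3.8 = 4.081 mg/h

(a) 155 mg; (b) 4.08 mg/h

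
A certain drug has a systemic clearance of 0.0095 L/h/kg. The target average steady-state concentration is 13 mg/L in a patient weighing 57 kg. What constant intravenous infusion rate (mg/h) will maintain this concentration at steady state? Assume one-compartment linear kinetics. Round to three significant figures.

CL = 0.0095 L/h/kg × 57 kg = 0.5415 L/h
R₀ = 0.5415 × 13 = 7.040 mg/h

7.04 mg/h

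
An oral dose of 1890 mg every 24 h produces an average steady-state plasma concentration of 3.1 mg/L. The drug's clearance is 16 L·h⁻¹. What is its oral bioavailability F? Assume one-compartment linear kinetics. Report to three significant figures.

0.630

F·D/τ = CL·Css at steady state → F = CL·Css·τ / D.
F = 16 × 3.1 × 24 / 1890 = 0.630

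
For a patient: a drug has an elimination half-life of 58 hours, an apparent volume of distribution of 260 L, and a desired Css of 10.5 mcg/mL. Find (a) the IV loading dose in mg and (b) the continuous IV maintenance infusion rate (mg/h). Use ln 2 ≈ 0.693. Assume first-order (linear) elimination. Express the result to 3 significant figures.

(a) 2730 mg; (b) 32.6 mg/h

LD = Vd × C = 260.0 × 10.5 = 2730 mg
CL = 0.693 × Vd / t½ = 0.693 × 260.0 / 58 = 3.107 L/h
Infusion rate = CL × Css = 3.107 × 10.5 = 32.62 mg/h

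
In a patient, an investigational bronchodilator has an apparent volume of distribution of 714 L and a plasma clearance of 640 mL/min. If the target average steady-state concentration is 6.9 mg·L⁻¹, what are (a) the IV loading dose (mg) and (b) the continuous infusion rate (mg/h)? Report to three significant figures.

LD = Vd · C_target = 714.0 × 6.9 = 4927 mg
Convert clearance: 640 mL/min × 60 min/h ÷ 1000 mL/L = 38.40 L/h
Maintenance: replace elimination → rate = CL × Css = 38.40 × 6.9 = 265.0 mg/h

(a) 4930 mg; (b) 265 mg/h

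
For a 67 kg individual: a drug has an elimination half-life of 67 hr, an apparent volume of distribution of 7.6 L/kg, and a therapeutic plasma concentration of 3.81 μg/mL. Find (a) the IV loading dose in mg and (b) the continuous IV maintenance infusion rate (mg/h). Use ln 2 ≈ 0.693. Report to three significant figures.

Total Vd = 7.6 × 67 = 509.2 L
LD = Vd × C = 509.2 × 3.81 = 1940 mg
CL = 0.693 × Vd / t½ = 0.693 × 509.2 / 67 = 5.267 L/h
Infusion rate = CL × Css = 5.267 × 3.81 = 20.07 mg/h

(a) 1940 mg; (b) 20.1 mg/h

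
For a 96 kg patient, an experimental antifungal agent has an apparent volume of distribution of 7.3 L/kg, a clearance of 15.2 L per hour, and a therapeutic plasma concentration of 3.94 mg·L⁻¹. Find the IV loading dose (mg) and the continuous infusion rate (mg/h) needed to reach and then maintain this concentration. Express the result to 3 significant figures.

Vd(total) = 96 kg × 7.3 L/kg = 700.8 L
Loading dose = Vd × C = 700.8 × 3.94 = 2761 mg
Maintenance infusion rate = CL × Css = 15.20 × 3.94 = 59.89 mg/h

(a) 2760 mg; (b) 59.9 mg/h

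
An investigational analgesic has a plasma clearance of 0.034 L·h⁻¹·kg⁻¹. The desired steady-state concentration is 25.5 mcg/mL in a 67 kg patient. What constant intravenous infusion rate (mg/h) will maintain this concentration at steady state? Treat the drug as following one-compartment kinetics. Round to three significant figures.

58.1 mg/h

CL = 0.034 L·h⁻¹·kg⁻¹ × 67 kg = 2.278 L/h
R₀ = 2.278 × 25.5 = 58.09 mg/h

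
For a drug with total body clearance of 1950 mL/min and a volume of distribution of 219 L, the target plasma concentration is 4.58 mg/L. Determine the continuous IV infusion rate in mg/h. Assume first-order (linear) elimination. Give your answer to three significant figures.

Convert clearance: 1950 mL/min × 60 min/h ÷ 1000 mL/L = 117.0 L/h
Rate = CL × Css = 117.0 × 4.58 = 535.9 mg/h

536 mg/h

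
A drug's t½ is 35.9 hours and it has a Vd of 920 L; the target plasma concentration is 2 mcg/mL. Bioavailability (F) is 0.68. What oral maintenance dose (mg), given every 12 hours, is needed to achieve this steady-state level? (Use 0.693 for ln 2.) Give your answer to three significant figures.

CL = 0.693 × Vd / t½ = 0.693 × 920.0 / 35.9 = 17.76 L/h
D = CL × Css × τ / F = 17.76 × 2 × 12 / 0.68 = 626.8 mg

627 mg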